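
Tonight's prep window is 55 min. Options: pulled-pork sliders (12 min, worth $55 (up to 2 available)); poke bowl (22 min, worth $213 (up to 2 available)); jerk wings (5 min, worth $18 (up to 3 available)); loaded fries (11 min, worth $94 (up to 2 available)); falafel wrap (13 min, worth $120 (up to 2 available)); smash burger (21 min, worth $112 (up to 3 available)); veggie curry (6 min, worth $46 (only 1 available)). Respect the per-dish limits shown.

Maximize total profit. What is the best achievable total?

Ranking by ratio (profit/min): poke bowl 9.68, falafel wrap 9.23, loaded fries 8.55.
Taking 2×poke bowl + loaded fries: 55 min used, 520 in profit.
That's the maximum — no swap from here does better than 520.

520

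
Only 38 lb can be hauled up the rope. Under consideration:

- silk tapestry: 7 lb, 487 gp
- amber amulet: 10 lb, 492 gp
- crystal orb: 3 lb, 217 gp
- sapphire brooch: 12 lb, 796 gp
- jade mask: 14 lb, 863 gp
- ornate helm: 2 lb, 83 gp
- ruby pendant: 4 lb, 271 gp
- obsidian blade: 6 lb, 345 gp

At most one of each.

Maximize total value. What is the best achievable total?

2446

A density-first pass picks silk tapestry + crystal orb + sapphire brooch + ornate helm + ruby pendant + obsidian blade — 2199 at 34 lb.
The 10 lb tied up in ruby pendant and obsidian blade is better spent on jade mask — total rises to 2446 (38 lb).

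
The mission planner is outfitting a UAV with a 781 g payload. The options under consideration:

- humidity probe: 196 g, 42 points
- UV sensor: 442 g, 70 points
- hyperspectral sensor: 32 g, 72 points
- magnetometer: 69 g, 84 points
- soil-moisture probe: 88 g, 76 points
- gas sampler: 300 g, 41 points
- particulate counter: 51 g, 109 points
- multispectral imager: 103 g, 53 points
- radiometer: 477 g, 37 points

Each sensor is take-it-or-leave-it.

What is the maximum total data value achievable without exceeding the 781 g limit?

436

Taking humidity probe + hyperspectral sensor + magnetometer + soil-moisture probe + particulate counter + multispectral imager: 539 g used, 436 in data value.
Runner-up hyperspectral sensor + magnetometer + soil-moisture probe + gas sampler + particulate counter + multispectral imager tops out at 435.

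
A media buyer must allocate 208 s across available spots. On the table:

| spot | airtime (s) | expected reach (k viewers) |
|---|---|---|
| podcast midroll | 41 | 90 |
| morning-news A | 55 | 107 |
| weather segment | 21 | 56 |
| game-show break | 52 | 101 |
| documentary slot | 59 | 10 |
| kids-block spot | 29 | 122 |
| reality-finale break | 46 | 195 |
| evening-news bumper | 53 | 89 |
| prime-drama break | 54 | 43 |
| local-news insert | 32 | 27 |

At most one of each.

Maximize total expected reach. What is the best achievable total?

581

By expected reach per s: reality-finale break 4.24, kids-block spot 4.21, weather segment 2.67, podcast midroll 2.20 lead.
Greedy by ratio would take podcast midroll + morning-news A + weather segment + kids-block spot + reality-finale break: 192 s used, total 570.
Replace podcast midroll with game-show break: the trade gains 11 net, giving 581 at 203 s.
Next best is podcast midroll + morning-news A + weather segment + kids-block spot + reality-finale break at 570 (192 s) — short by 11.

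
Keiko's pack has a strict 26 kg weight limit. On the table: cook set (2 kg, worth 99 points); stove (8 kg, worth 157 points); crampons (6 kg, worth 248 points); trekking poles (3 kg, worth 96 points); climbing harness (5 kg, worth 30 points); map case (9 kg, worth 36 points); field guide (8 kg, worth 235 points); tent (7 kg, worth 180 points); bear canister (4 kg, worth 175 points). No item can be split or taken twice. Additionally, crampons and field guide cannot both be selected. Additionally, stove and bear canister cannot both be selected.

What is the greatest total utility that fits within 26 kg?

By utility per kg: cook set 49.50, bear canister 43.75, crampons 41.33, trekking poles 32.00 lead.
Taking cook set + crampons + trekking poles + tent + bear canister: 22 kg used, 798 in utility.

798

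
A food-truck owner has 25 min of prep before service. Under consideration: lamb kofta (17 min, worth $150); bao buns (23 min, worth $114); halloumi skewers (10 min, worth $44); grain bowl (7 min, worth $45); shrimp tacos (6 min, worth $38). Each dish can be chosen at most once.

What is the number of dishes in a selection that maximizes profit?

The maximum profit within 25 min is 195.
For example lamb kofta + grain bowl achieves it, using 24 min.
Every optimal selection uses 2 dishes.

2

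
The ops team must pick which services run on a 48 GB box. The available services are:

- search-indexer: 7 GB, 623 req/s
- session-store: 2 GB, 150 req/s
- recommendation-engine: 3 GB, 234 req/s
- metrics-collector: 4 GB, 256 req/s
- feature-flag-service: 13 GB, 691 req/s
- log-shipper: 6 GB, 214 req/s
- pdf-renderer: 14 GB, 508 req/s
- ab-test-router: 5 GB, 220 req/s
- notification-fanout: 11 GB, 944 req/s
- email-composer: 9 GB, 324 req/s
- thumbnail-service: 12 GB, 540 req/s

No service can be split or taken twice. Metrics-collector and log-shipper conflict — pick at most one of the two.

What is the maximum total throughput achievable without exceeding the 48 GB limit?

3182

The ratio heuristic lands on search-indexer + session-store + recommendation-engine + metrics-collector + feature-flag-service + ab-test-router + notification-fanout (3118) but leaves 3 GB idle.
Dropping metrics-collector and ab-test-router frees 9 GB; slotting in thumbnail-service (12 GB) lifts the total to 3182 at 48 GB.
Nothing else feasible within 48 GB beats 3182.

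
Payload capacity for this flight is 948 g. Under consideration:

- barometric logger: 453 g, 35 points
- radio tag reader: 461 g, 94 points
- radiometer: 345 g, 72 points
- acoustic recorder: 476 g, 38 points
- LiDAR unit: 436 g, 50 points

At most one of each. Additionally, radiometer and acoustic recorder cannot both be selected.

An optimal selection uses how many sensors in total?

2

Best achievable data value is 166.
For example radio tag reader + radiometer achieves it, using 806 g.
Every optimal selection uses 2 sensors.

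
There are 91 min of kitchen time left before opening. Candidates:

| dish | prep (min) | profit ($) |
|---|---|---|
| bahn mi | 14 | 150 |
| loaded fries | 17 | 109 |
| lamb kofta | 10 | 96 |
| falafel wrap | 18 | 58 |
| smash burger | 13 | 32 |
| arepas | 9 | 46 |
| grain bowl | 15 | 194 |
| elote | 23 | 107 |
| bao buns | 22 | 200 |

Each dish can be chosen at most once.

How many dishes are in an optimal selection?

The maximum profit within 91 min is 795.
For example bahn mi + loaded fries + lamb kofta + arepas + grain bowl + bao buns achieves it, using 87 min.
All optima have 6 dishes.

6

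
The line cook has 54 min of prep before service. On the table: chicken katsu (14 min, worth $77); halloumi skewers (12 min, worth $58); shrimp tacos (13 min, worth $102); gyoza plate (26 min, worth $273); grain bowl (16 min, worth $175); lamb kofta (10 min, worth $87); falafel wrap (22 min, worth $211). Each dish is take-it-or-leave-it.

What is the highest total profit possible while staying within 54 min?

535

Gyoza plate + grain bowl + lamb kofta uses 52 of the 54 min and totals 535.
Nothing else within 54 min beats 535.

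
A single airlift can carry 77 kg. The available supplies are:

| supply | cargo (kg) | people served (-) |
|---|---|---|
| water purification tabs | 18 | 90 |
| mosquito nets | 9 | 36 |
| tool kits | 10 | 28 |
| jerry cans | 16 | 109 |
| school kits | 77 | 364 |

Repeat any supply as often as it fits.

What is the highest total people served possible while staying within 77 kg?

Best packing: mosquito nets + 4×jerry cans — 73 kg, 472 total.
The spare 4 kg is too small for any remaining supply, and no exchange beats 472.

472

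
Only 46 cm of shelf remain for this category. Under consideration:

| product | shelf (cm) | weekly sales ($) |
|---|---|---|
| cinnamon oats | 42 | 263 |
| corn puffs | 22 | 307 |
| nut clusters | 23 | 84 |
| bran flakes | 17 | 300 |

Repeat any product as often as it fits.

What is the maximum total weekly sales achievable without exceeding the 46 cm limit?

Density check — bran flakes 17.65, corn puffs 13.95, cinnamon oats 6.26, nut clusters 3.65 are the best per cm.
A density-first pass picks 2×bran flakes — 600 at 34 cm.
The 34 cm tied up in 2×bran flakes is better spent on 2×corn puffs — total rises to 614 (44 cm).
The spare 2 cm is too small for any remaining product, and no exchange beats 614.

614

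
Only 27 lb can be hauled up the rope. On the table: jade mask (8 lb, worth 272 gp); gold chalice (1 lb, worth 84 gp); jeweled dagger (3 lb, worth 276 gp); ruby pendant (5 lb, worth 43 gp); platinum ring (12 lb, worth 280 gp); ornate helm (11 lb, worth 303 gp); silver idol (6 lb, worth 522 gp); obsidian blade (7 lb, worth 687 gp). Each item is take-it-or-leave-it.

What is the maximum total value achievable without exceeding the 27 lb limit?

1841

The ratio ordering already packs tightly: jade mask + gold chalice + jeweled dagger + silver idol + obsidian blade, 25 lb, 1841.
No other feasible combination exceeds 1841.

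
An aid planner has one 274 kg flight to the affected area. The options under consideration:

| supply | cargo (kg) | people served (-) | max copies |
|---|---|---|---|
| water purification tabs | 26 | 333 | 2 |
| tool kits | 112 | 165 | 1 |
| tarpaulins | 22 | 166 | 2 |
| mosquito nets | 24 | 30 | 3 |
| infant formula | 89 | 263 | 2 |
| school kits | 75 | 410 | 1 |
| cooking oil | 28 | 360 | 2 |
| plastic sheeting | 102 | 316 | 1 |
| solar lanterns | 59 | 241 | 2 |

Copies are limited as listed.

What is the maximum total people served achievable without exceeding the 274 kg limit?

2203

The ratio heuristic lands on 2×water purification tabs + 2×tarpaulins + mosquito nets + school kits + 2×cooking oil (2158) but leaves 23 kg idle.
Replace tarpaulins and mosquito nets with solar lanterns: the trade gains 45 net, giving 2203 at 264 kg.
That's the maximum — no swap from here does better than 2203.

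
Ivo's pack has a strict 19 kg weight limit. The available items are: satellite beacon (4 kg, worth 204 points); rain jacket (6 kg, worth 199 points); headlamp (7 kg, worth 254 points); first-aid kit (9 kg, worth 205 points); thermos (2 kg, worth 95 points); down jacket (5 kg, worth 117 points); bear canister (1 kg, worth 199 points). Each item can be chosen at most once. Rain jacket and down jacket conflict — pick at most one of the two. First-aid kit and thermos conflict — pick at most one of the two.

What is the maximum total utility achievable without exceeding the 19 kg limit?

869

Satellite beacon + headlamp + thermos + down jacket + bear canister uses 19 of the 19 kg and totals 869.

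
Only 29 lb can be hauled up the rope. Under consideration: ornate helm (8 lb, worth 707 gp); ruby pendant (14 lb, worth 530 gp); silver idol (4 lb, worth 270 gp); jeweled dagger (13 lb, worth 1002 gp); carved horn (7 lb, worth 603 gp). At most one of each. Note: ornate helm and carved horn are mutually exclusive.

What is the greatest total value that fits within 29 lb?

By value per lb: ornate helm 88.38, carved horn 86.14, jeweled dagger 77.08, silver idol 67.50 lead.
Ornate helm + silver idol + jeweled dagger uses 25 of the 29 lb and totals 1979.
The spare 4 lb is too small for any remaining item, and no feasible exchange beats 1979.

1979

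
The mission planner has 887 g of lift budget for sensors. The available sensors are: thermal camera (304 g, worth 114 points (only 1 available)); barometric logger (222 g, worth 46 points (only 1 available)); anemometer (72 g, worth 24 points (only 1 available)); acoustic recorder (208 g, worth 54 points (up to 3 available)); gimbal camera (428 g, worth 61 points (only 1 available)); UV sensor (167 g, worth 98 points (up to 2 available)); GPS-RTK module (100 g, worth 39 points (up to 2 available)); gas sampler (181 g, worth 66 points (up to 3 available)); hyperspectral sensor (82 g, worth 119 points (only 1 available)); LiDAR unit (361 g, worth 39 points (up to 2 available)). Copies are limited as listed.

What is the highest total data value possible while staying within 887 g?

By data value per g: hyperspectral sensor 1.45, UV sensor 0.59, GPS-RTK module 0.39 lead.
A density-first pass picks anemometer + 2×UV sensor + 2×GPS-RTK module + gas sampler + hyperspectral sensor — 483 at 869 g.
Replace anemometer and GPS-RTK module with gas sampler: the trade gains 3 net, giving 486 at 878 g.
Nothing else within 887 g beats 486.

486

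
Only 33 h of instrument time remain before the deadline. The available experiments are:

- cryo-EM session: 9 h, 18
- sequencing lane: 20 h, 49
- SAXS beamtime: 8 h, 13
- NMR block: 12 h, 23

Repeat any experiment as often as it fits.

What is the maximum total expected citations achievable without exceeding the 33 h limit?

72

Ranking by ratio (expected citations/h): sequencing lane 2.45, cryo-EM session 2.00, NMR block 1.92, SAXS beamtime 1.62.
Taking the top-ratio experiments first gives cryo-EM session + sequencing lane for 67 (29 h).
The 9 h tied up in cryo-EM session is better spent on NMR block — total rises to 72 (32 h).
That's the maximum — no swap from here does better than 72.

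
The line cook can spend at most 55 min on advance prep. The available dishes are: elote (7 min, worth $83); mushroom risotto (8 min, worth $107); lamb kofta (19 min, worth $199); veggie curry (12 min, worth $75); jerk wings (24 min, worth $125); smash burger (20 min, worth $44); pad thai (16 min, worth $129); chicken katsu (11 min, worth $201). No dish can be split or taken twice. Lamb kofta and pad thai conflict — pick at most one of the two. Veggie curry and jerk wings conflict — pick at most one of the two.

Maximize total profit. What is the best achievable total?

595

Density check — chicken katsu 18.27, mushroom risotto 13.38, elote 11.86, lamb kofta 10.47 are the best per min.
Filling by ratio: elote + mushroom risotto + lamb kofta + chicken katsu for 590, with 10 min left unused.
The 19 min tied up in lamb kofta is better spent on veggie curry + pad thai — total rises to 595 (54 min).
Nothing else feasible within 55 min beats 595.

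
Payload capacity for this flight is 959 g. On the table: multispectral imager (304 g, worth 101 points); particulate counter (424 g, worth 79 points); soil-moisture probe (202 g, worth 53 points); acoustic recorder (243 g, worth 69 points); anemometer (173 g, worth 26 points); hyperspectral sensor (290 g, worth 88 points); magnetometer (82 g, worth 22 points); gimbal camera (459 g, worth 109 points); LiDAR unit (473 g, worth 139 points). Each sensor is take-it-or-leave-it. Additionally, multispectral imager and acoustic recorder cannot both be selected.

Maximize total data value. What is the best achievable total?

266

By data value per g: multispectral imager 0.33, hyperspectral sensor 0.30, LiDAR unit 0.29 lead.
Best packing: multispectral imager + anemometer + LiDAR unit — 950 g, 266 total.
No other feasible combination exceeds 266.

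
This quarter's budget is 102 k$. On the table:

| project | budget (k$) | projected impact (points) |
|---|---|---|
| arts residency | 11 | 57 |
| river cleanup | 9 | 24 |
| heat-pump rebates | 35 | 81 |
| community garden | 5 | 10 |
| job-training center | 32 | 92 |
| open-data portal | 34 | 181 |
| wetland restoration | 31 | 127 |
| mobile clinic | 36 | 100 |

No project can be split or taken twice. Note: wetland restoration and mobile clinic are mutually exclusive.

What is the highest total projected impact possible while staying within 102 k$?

410

Density check — open-data portal 5.32, arts residency 5.18, wetland restoration 4.10 are the best per k$.
Greedy by ratio would take arts residency + river cleanup + community garden + open-data portal + wetland restoration: 90 k$ used, total 399.
Dropping arts residency and river cleanup frees 20 k$; slotting in job-training center (32 k$) lifts the total to 410 at 102 k$.
That's the maximum — no feasible swap from here does better than 410.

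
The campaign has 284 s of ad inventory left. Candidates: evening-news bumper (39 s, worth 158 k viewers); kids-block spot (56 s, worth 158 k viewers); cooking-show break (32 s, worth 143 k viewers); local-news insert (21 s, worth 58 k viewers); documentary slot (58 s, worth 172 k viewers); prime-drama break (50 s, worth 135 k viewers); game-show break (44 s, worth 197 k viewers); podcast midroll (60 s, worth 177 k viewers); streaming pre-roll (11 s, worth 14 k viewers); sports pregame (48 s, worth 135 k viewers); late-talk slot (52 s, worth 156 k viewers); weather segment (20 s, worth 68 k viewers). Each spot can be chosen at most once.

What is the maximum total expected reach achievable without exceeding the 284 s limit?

Filling by ratio: evening-news bumper + cooking-show break + local-news insert + documentary slot + game-show break + streaming pre-roll + late-talk slot + weather segment for 966, with 7 s left unused.
Using the slack differently, evening-news bumper + kids-block spot + cooking-show break + game-show break + podcast midroll + late-talk slot comes to 989 at 283 s.
Nothing else within 284 s beats 989.

989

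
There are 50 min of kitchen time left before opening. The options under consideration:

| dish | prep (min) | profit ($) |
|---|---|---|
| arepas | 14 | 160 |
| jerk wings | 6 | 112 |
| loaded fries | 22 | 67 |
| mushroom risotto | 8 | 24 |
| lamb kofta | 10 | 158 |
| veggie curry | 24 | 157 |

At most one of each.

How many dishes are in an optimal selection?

Best achievable profit is 475.
One optimal bundle: arepas + lamb kofta + veggie curry (48 min).
Every optimal selection uses 3 dishes.

3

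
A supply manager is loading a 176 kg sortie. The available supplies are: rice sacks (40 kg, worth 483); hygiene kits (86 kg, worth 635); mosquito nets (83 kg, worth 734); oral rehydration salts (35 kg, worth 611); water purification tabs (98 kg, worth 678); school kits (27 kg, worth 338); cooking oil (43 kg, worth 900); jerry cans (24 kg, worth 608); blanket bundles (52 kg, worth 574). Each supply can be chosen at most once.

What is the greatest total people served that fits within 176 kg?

Taking rice sacks + oral rehydration salts + school kits + cooking oil + jerry cans: 169 kg used, 2940 in people served.
Every other selection either busts 176 kg or fails to beat 2940.

2940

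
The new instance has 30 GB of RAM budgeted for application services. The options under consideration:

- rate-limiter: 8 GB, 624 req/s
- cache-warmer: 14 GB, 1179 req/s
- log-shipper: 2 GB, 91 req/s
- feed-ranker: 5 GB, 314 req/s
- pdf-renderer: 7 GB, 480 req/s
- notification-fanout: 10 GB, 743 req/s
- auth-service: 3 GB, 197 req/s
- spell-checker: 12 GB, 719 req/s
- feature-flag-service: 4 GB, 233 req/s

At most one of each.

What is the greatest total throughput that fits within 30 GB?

A density-first pass picks rate-limiter + cache-warmer + pdf-renderer — 2283 at 29 GB.
The 7 GB tied up in pdf-renderer is better spent on feed-ranker + auth-service — total rises to 2314 (30 GB).
The closest alternative, rate-limiter + cache-warmer + pdf-renderer, reaches only 2283.

2314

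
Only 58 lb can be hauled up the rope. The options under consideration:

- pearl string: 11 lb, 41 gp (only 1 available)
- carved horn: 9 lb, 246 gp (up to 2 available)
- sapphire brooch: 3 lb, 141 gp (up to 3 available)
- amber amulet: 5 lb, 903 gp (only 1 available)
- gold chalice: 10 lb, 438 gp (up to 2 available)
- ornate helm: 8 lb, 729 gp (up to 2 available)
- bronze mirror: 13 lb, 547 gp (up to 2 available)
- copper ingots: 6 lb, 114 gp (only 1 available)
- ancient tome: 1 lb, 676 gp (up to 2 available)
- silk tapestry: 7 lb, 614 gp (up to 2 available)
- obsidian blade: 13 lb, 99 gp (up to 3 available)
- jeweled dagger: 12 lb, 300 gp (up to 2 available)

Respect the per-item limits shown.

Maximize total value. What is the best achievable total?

5817

Ranking by ratio (value/lb): ancient tome 676.00, amber amulet 180.60, ornate helm 91.12, silk tapestry 87.71.
A density-first pass picks 3×sapphire brooch + amber amulet + gold chalice + 2×ornate helm + 2×ancient tome + 2×silk tapestry — 5802 at 56 lb.
The 9 lb tied up in 3×sapphire brooch is better spent on gold chalice — total rises to 5817 (57 lb).
Every other selection either busts 58 lb or exceeds an availability limit or fails to beat 5817.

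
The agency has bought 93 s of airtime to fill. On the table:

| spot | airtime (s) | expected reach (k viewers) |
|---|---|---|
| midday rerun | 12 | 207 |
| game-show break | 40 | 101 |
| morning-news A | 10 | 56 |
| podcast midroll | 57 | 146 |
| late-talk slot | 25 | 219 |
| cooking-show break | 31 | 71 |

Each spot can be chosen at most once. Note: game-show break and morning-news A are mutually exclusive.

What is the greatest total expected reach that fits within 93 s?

553

Ranking by ratio (expected reach/s): midday rerun 17.25, late-talk slot 8.76, morning-news A 5.60, podcast midroll 2.56.
Midday rerun + morning-news A + late-talk slot + cooking-show break uses 78 of the 93 s and totals 553.
The spare 15 s is too small for any remaining spot, and no feasible exchange beats 553.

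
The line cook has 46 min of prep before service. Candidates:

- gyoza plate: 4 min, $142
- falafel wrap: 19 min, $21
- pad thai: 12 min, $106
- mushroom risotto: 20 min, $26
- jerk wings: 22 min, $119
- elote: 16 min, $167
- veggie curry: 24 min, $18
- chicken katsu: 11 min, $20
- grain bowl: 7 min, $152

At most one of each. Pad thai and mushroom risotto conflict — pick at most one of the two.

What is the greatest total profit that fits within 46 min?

Gyoza plate + pad thai + elote + grain bowl uses 39 of the 46 min and totals 567.

567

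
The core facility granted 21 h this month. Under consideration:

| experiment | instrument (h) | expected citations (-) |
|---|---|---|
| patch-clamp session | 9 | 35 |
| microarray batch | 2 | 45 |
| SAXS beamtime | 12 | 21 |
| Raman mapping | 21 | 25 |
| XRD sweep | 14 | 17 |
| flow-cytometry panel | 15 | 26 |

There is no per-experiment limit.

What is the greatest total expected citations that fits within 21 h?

The ratio ordering already packs tightly: 10×microarray batch, 20 h, 450.
Nothing else within 21 h beats 450.

450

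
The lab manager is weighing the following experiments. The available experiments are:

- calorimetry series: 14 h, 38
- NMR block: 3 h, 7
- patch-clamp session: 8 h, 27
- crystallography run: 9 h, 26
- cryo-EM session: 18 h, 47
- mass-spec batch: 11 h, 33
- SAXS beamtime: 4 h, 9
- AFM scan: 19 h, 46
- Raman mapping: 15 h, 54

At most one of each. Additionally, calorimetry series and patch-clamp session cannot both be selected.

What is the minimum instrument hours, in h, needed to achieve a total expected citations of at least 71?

23

Need the lightest bundle worth ≥ 71.
patch-clamp session + Raman mapping: 81 expected citations at 23 h.
Below 23 h the best achievable stays under 71.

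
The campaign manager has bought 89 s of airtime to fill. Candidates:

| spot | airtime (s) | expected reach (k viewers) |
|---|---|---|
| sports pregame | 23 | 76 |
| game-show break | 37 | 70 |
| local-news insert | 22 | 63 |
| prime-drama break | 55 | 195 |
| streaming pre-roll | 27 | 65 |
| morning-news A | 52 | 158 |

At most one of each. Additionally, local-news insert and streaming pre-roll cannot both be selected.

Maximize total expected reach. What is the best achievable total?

Sports pregame + prime-drama break uses 78 of the 89 s and totals 271.

271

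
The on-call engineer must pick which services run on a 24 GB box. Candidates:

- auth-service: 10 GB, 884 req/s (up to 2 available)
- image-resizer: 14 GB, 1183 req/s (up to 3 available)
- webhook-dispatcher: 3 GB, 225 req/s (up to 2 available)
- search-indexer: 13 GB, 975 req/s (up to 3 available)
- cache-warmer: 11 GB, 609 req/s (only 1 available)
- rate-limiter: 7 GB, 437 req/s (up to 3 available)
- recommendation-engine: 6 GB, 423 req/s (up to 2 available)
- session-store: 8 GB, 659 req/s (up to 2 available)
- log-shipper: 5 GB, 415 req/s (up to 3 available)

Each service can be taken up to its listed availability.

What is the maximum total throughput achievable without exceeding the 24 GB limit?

2067

By throughput per GB: auth-service 88.40, image-resizer 84.50, log-shipper 83.00 lead.
Greedy by ratio would take 2×auth-service + webhook-dispatcher: 23 GB used, total 1993.
Replace auth-service and webhook-dispatcher with image-resizer: the trade gains 74 net, giving 2067 at 24 GB.
That's the maximum — no swap from here does better than 2067.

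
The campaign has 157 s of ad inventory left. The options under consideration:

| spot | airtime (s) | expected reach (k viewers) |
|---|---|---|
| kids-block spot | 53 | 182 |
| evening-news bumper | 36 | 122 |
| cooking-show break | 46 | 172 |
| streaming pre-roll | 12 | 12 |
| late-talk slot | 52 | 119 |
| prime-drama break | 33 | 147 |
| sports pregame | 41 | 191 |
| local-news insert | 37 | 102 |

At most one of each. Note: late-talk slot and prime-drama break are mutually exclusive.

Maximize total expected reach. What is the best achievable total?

Best packing: evening-news bumper + cooking-show break + prime-drama break + sports pregame — 156 s, 632 total.
Runner-up cooking-show break + prime-drama break + sports pregame + local-news insert tops out at 612.

632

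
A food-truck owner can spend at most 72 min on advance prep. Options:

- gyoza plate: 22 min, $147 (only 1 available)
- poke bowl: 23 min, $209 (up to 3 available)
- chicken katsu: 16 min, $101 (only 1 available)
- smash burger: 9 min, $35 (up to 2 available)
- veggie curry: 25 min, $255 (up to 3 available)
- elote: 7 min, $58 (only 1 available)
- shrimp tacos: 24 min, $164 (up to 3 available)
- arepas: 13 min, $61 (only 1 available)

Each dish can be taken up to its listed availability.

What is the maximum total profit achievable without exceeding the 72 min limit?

673

Ranking by ratio (profit/min): veggie curry 10.20, poke bowl 9.09, elote 8.29.
Filling by ratio: 2×veggie curry + elote + arepas for 629, with 2 min left unused.
Replace veggie curry and elote and arepas with 2×poke bowl: the trade gains 44 net, giving 673 at 71 min.
Every other selection either busts 72 min or exceeds an availability limit or fails to beat 673.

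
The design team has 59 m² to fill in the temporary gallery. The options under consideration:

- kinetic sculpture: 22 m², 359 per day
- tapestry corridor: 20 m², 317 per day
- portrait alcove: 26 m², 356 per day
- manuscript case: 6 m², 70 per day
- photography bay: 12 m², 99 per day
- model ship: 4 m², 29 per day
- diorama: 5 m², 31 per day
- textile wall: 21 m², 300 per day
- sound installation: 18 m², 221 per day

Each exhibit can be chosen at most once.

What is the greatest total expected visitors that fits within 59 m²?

838

By expected visitors per m²: kinetic sculpture 16.32, tapestry corridor 15.85, textile wall 14.29 lead.
Greedy by ratio would take kinetic sculpture + tapestry corridor + manuscript case + model ship + diorama: 57 m² used, total 806.
Using the slack differently, tapestry corridor + textile wall + sound installation comes to 838 at 59 m².
Every other selection either busts 59 m² or fails to beat 838.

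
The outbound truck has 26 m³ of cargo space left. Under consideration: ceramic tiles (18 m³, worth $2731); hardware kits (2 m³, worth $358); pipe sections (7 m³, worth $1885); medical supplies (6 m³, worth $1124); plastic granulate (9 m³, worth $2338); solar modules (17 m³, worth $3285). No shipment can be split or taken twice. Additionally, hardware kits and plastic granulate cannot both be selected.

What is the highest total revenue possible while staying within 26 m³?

5623

Taking plastic granulate + solar modules: 26 m³ used, 5623 in revenue.
Nothing else feasible within 26 m³ beats 5623.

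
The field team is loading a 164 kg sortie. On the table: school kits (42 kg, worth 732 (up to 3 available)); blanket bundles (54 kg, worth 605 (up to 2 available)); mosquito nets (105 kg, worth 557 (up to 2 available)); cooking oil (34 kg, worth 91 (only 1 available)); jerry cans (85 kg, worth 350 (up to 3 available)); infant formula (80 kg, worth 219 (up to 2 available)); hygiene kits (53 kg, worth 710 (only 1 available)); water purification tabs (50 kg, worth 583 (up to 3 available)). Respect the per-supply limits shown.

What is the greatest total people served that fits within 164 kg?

2287

The ratio ordering already packs tightly: 3×school kits + cooking oil, 160 kg, 2287.
The spare 4 kg is too small for any remaining supply, and no exchange beats 2287.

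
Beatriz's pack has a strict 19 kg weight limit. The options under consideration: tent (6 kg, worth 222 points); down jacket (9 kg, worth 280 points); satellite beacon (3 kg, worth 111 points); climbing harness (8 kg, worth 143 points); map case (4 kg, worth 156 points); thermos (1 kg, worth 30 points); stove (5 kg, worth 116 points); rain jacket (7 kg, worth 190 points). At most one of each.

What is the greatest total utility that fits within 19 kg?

658

Greedy by ratio would take tent + satellite beacon + map case + thermos + stove: 19 kg used, total 635.
Dropping satellite beacon and thermos and stove frees 9 kg; slotting in down jacket (9 kg) lifts the total to 658 at 19 kg.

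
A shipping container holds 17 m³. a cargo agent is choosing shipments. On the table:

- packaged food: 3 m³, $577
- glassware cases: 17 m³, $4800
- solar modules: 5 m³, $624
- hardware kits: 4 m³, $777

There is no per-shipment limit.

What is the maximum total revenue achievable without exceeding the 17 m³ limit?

The ratio ordering already packs tightly: glassware cases, 17 m³, 4800.
That's the maximum — no swap from here does better than 4800.

4800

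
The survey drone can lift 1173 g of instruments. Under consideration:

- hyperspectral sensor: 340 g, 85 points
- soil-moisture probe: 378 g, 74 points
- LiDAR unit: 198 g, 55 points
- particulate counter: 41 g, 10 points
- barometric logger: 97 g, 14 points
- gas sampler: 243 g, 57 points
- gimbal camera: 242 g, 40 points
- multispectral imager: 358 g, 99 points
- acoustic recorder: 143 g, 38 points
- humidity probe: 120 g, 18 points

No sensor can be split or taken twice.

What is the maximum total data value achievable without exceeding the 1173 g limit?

296

Ranking by ratio (data value/g): LiDAR unit 0.28, multispectral imager 0.28, acoustic recorder 0.27, hyperspectral sensor 0.25.
Taking the top-ratio sensors first gives hyperspectral sensor + LiDAR unit + particulate counter + multispectral imager + acoustic recorder for 287 (1080 g).
The 184 g tied up in particulate counter and acoustic recorder is better spent on gas sampler — total rises to 296 (1139 g).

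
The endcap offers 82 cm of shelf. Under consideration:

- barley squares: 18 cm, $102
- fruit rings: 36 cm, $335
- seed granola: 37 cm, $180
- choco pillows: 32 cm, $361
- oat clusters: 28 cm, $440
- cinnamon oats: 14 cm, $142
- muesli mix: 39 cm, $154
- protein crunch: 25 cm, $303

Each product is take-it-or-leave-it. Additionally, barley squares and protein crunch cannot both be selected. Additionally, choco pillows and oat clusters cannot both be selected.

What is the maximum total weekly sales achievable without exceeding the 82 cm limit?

917

Greedy by ratio would take oat clusters + cinnamon oats + protein crunch: 67 cm used, total 885.
The 25 cm tied up in protein crunch is better spent on fruit rings — total rises to 917 (78 cm).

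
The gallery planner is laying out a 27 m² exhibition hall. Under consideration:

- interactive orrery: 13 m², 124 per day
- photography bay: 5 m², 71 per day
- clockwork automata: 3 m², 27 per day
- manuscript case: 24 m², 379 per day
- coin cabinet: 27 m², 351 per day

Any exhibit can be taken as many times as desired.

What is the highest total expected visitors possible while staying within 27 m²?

Density check — manuscript case 15.79, photography bay 14.20, coin cabinet 13.00 are the best per m².
Best packing: clockwork automata + manuscript case — 27 m², 406 total.

406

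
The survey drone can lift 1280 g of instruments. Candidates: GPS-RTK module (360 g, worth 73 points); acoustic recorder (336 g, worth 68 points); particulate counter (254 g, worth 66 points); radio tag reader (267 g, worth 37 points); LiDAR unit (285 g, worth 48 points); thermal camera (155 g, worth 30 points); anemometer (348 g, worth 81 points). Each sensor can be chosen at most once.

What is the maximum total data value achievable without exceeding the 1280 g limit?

A density-first pass picks GPS-RTK module + particulate counter + thermal camera + anemometer — 250 at 1117 g.
Replace thermal camera with LiDAR unit: the trade gains 18 net, giving 268 at 1247 g.

268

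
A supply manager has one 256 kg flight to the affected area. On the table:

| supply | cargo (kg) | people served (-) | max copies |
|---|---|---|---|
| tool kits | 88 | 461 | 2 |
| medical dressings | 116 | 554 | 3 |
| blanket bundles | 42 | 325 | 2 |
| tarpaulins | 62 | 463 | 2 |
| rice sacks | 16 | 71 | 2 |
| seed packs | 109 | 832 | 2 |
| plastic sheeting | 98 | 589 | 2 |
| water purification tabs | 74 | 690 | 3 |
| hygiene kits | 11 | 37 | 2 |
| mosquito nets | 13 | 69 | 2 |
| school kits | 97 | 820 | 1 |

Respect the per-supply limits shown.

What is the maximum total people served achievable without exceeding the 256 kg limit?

2237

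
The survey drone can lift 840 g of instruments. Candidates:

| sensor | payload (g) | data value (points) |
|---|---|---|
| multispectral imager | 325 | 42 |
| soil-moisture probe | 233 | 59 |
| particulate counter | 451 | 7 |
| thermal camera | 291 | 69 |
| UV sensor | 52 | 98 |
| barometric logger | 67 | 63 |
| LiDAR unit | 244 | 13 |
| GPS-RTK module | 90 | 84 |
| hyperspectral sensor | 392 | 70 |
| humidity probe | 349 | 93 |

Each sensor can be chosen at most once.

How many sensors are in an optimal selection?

5

Best achievable data value is 397.
soil-moisture probe + UV sensor + barometric logger + GPS-RTK module + humidity probe hits 397 at 791 g.
Any selection reaching 397 contains exactly 5 sensors.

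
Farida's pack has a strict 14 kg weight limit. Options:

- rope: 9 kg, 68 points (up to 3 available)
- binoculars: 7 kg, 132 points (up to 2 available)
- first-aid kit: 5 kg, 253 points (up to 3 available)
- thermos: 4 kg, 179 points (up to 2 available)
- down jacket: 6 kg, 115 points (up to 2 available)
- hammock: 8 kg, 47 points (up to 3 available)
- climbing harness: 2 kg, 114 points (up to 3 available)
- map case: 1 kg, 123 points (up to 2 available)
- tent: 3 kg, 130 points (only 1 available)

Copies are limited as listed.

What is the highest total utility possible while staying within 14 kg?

866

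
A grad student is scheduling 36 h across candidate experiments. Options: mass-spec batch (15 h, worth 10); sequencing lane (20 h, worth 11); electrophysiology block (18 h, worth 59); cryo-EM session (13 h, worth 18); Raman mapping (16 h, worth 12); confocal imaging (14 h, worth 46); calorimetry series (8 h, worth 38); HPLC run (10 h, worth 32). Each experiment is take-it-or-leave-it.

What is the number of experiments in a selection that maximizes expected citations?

Optimal total is 129.
One optimal bundle: electrophysiology block + calorimetry series + HPLC run (36 h).
All optima have 3 experiments.

3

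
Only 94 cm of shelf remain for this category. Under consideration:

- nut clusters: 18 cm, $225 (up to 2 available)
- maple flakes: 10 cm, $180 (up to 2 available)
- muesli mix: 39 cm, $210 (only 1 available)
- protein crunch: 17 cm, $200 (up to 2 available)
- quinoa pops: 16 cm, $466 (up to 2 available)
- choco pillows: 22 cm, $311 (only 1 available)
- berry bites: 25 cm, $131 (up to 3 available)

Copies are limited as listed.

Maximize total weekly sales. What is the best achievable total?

1828

Nut clusters + 2×maple flakes + 2×quinoa pops + choco pillows uses 92 of the 94 cm and totals 1828.
That's the maximum — no swap from here does better than 1828.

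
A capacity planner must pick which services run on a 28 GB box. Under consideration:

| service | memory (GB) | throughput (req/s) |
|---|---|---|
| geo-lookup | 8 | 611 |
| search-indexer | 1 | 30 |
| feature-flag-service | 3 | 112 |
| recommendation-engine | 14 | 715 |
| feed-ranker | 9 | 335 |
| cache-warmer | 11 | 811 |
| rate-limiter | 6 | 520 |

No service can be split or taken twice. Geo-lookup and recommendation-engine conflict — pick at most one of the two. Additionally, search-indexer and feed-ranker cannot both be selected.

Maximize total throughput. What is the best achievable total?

The ratio ordering already packs tightly: geo-lookup + feature-flag-service + cache-warmer + rate-limiter, 28 GB, 2054.
Next best is geo-lookup + search-indexer + cache-warmer + rate-limiter at 1972 (26 GB) — short by 82.

2054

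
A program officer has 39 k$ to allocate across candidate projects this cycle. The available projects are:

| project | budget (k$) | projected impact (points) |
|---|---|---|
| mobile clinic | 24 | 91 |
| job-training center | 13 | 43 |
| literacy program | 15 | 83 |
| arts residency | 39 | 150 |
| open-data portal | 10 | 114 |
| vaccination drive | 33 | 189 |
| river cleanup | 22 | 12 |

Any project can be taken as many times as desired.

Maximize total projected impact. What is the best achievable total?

342

Best packing: 3×open-data portal — 30 k$, 342 total.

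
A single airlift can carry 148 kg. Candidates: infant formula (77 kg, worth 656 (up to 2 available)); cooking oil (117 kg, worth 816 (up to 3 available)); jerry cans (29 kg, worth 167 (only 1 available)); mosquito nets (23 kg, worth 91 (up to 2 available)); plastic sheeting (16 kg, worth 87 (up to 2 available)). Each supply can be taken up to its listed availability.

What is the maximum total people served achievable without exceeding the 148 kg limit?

Ranking by ratio (people served/kg): infant formula 8.52, cooking oil 6.97, jerry cans 5.76, plastic sheeting 5.44.
A density-first pass picks infant formula + jerry cans + 2×plastic sheeting — 997 at 138 kg.
Dropping plastic sheeting frees 16 kg; slotting in mosquito nets (23 kg) lifts the total to 1001 at 145 kg.

1001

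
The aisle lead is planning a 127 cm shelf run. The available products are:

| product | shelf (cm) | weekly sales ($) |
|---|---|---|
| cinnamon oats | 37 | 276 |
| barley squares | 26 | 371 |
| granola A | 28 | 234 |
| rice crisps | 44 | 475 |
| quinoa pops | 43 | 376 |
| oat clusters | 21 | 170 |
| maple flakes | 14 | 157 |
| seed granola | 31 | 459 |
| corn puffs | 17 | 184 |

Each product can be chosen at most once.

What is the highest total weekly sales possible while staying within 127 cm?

1489

Density check — seed granola 14.81, barley squares 14.27, maple flakes 11.21 are the best per cm.
Taking the top-ratio products first gives barley squares + granola A + maple flakes + seed granola + corn puffs for 1405 (116 cm).
The 42 cm tied up in granola A and maple flakes is better spent on rice crisps — total rises to 1489 (118 cm).
Runner-up barley squares + rice crisps + oat clusters + seed granola tops out at 1475.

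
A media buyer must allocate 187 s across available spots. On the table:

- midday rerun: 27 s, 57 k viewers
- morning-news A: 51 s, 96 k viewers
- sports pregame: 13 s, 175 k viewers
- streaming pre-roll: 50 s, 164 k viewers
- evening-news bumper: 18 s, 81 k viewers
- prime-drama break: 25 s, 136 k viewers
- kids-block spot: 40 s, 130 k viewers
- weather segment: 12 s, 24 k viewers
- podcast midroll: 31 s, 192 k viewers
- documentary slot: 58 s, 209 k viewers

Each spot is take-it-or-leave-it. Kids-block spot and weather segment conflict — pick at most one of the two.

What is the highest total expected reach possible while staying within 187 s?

Best packing: sports pregame + evening-news bumper + prime-drama break + kids-block spot + podcast midroll + documentary slot — 185 s, 923 total.
No other feasible combination exceeds 923.

923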